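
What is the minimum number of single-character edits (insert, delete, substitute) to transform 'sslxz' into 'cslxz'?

Let D[i][j] be the edit distance between the first i characters of 'sslxz' and the first j characters of 'cslxz', with D[i][0] = i, D[0][j] = j, and D[i][j] = D[i-1][j-1] if the characters match, else 1 + min(D[i-1][j], D[i][j-1], D[i-1][j-1]). Filling the table (rows: prefixes of 'sslxz', columns: prefixes of 'cslxz'):
     ε  c  s  l  x  z
  ε  0  1  2  3  4  5
  s  1  1  1  2  3  4
  s  2  2  1  2  3  4
  l  3  3  2  1  2  3
  x  4  4  3  2  1  2
  z  5  5  4  3  2  1
The bottom-right entry gives D[5][5] = 1, so no sequence of fewer than 1 edit works. Backtracking through the table gives one optimal edit sequence (1 edit):
  sslxz → cslxz (sub s→c @1)
Edit distance = 1.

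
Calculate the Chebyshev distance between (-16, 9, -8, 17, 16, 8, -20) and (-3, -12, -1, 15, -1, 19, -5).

max(|x_i - y_i|) = max(|-16 - (-3)|, |9 - (-12)|, |-8 - (-1)|, |17 - 15|, |16 - (-1)|, |8 - 19|, |-20 - (-5)|) = max(13, 21, 7, 2, 17, 11, 15) = 21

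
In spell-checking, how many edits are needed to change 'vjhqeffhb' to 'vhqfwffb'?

Let D[i][j] be the edit distance between the first i characters of 'vjhqeffhb' and the first j characters of 'vhqfwffb', with D[i][0] = i, D[0][j] = j, and D[i][j] = D[i-1][j-1] if the characters match, else 1 + min(D[i-1][j], D[i][j-1], D[i-1][j-1]). Filling the table (rows: prefixes of 'vjhqeffhb', columns: prefixes of 'vhqfwffb'):
     ε  v  h  q  f  w  f  f  b
  ε  0  1  2  3  4  5  6  7  8
  v  1  0  1  2  3  4  5  6  7
  j  2  1  1  2  3  4  5  6  7
  h  3  2  1  2  3  4  5  6  7
  q  4  3  2  1  2  3  4  5  6
  e  5  4  3  2  2  3  4  5  6
  f  6  5  4  3  2  3  3  4  5
  f  7  6  5  4  3  3  3  3  4
  h  8  7  6  5  4  4  4  4  4
  b  9  8  7  6  5  5  5  5  4
The bottom-right entry gives D[9][8] = 4, so no sequence of fewer than 4 edits works. Backtracking through the table gives one optimal edit sequence (4 edits):
  vjhqeffhb → vhqeffhb (del j @2)
  vhqeffhb → vhqfffhb (sub e→f @4)
  vhqfffhb → vhqfwfhb (sub f→w @5)
  vhqfwfhb → vhqfwffb (sub h→f @7)
Edit distance = 4.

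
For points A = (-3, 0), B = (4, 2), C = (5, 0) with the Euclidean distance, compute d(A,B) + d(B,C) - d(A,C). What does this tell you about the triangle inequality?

d(A,B) = √(7² + 2²) = √53 ≈ 7.2801, d(B,C) = √(1² + 2²) = √5 ≈ 2.2361, d(A,C) = √(8² + 0²) = √64 = 8.
d(A,B) + d(B,C) - d(A,C) = 7.2801 + 2.2361 - 8 = 9.5162 - 8 = 1.5162 (to 4 decimal places). This is ≥ 0, so the triangle inequality holds for these points.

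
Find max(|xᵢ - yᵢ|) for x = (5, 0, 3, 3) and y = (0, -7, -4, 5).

max(|x_i - y_i|) = max(|5 - 0|, |0 - (-7)|, |3 - (-4)|, |3 - 5|) = max(5, 7, 7, 2) = 7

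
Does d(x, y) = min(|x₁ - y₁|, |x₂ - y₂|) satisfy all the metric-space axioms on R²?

No. d fails identity of indiscernibles: take x = (1, 0) and y = (1, 6). Then d(x,y) = min(|1 - 1|, |0 - 6|) = min(0, 6) = 0, yet x ≠ y.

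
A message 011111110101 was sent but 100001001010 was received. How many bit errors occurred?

Differing positions: 1, 2, 3, 4, 5, 7, 8, 9, 10, 11, 12. Hamming distance = 11.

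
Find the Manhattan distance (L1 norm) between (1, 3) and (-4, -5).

Σ|x_i - y_i| = |1 - (-4)| + |3 - (-5)| = 5 + 8 = 13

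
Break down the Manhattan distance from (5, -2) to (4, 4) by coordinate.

Σ|x_i - y_i| = |5 - 4| + |-2 - 4| = 1 + 6 = 7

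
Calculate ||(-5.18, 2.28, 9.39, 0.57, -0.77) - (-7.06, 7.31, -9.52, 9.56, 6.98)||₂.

√(Σ(x_i - y_i)²) = √((-5.18 - (-7.06))² + (2.28 - 7.31)² + (9.39 - (-9.52))² + (0.57 - 9.56)² + (-0.77 - 6.98)²)
= √(1.88² + (-5.03)² + 18.91² + (-8.99)² + (-7.75)²) = √(3.5344 + 25.3009 + 357.5881 + 80.8201 + 60.0625) = √527.306 ≈ 22.9631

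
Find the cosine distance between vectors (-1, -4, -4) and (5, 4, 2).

With u = (-1, -4, -4), v = (5, 4, 2):
u·v = (-1)·5 + (-4)·4 + (-4)·2 = (-5) + (-16) + (-8) = -29.
|u| = √((-1)² + (-4)² + (-4)²) = √33, |v| = √(5² + 4² + 2²) = √45, so |u||v| = √(33·45) = √1485.
cos θ = (u·v)/(|u||v|) = -29/√1485 ≈ -0.7525
Cosine distance = 1 - cos θ ≈ 1 - (-0.7525) = 1.7525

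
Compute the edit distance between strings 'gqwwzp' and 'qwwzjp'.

Let D[i][j] be the edit distance between the first i characters of 'gqwwzp' and the first j characters of 'qwwzjp', with D[i][0] = i, D[0][j] = j, and D[i][j] = D[i-1][j-1] if the characters match, else 1 + min(D[i-1][j], D[i][j-1], D[i-1][j-1]). Filling the table (rows: prefixes of 'gqwwzp', columns: prefixes of 'qwwzjp'):
     ε  q  w  w  z  j  p
  ε  0  1  2  3  4  5  6
  g  1  1  2  3  4  5  6
  q  2  1  2  3  4  5  6
  w  3  2  1  2  3  4  5
  w  4  3  2  1  2  3  4
  z  5  4  3  2  1  2  3
  p  6  5  4  3  2  2  2
The bottom-right entry gives D[6][6] = 2, so no sequence of fewer than 2 edits works. Backtracking through the table gives one optimal edit sequence (2 edits):
  gqwwzp → qwwzp (del g @1)
  qwwzp → qwwzjp (ins j @5)
Edit distance = 2.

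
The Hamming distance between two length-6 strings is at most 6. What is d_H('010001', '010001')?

Differing positions: none. Hamming distance = 0. The maximum possible Hamming distance for length-6 strings is 6, so d_H/6 = 0/6 = 0.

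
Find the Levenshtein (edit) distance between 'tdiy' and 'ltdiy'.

Let D[i][j] be the edit distance between the first i characters of 'tdiy' and the first j characters of 'ltdiy', with D[i][0] = i, D[0][j] = j, and D[i][j] = D[i-1][j-1] if the characters match, else 1 + min(D[i-1][j], D[i][j-1], D[i-1][j-1]). Filling the table (rows: prefixes of 'tdiy', columns: prefixes of 'ltdiy'):
     ε  l  t  d  i  y
  ε  0  1  2  3  4  5
  t  1  1  1  2  3  4
  d  2  2  2  1  2  3
  i  3  3  3  2  1  2
  y  4  4  4  3  2  1
The bottom-right entry gives D[4][5] = 1, so no sequence of fewer than 1 edit works. Backtracking through the table gives one optimal edit sequence (1 edit):
  tdiy → ltdiy (ins l @1)
Edit distance = 1.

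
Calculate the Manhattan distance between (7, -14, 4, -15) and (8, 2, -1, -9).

Σ|x_i - y_i| = |7 - 8| + |-14 - 2| + |4 - (-1)| + |-15 - (-9)| = 1 + 16 + 5 + 6 = 28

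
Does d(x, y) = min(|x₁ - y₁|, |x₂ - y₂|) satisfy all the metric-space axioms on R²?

No. d fails identity of indiscernibles: take x = (0, 0) and y = (0, 1). Then d(x,y) = min(|0 - 0|, |0 - 1|) = min(0, 1) = 0, yet x ≠ y.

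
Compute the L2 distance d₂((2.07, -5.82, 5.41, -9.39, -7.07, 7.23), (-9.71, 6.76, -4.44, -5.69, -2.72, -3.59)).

√(Σ(x_i - y_i)²) = √((2.07 - (-9.71))² + (-5.82 - 6.76)² + (5.41 - (-4.44))² + (-9.39 - (-5.69))² + (-7.07 - (-2.72))² + (7.23 - (-3.59))²)
= √(11.78² + (-12.58)² + 9.85² + (-3.7)² + (-4.35)² + 10.82²) = √(138.7684 + 158.2564 + 97.0225 + 13.69 + 18.9225 + 117.0724) = √543.7322 ≈ 23.3181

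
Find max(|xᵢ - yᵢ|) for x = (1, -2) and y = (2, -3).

max(|x_i - y_i|) = max(|1 - 2|, |-2 - (-3)|) = max(1, 1) = 1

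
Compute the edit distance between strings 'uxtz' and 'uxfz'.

Let D[i][j] be the edit distance between the first i characters of 'uxtz' and the first j characters of 'uxfz', with D[i][0] = i, D[0][j] = j, and D[i][j] = D[i-1][j-1] if the characters match, else 1 + min(D[i-1][j], D[i][j-1], D[i-1][j-1]). Filling the table (rows: prefixes of 'uxtz', columns: prefixes of 'uxfz'):
     ε  u  x  f  z
  ε  0  1  2  3  4
  u  1  0  1  2  3
  x  2  1  0  1  2
  t  3  2  1  1  2
  z  4  3  2  2  1
The bottom-right entry gives D[4][4] = 1, so no sequence of fewer than 1 edit works. Backtracking through the table gives one optimal edit sequence (1 edit):
  uxtz → uxfz (sub t→f @3)
Edit distance = 1.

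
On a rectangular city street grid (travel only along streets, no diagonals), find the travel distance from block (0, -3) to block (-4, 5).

Σ|x_i - y_i| = |0 - (-4)| + |-3 - 5| = 4 + 8 = 12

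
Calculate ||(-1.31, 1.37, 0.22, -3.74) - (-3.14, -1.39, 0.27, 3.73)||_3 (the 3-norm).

(Σ|x_i - y_i|^3)^(1/3) = (|-1.31 - (-3.14)|^3 + |1.37 - (-1.39)|^3 + |0.22 - 0.27|^3 + |-3.74 - 3.73|^3)^(1/3)
= (1.83^3 + 2.76^3 + 0.05^3 + 7.47^3)^(1/3) ≈ (6.1285 + 21.0246 + 0.0001 + 416.8327)^(1/3) = (443.9859)^(1/3) ≈ 7.6288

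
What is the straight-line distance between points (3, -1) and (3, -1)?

√(Σ(x_i - y_i)²) = √((3 - 3)² + (-1 - (-1))²)
= √(0² + 0²) = √(0 + 0) = √0 = 0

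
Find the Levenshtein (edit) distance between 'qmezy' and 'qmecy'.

Let D[i][j] be the edit distance between the first i characters of 'qmezy' and the first j characters of 'qmecy', with D[i][0] = i, D[0][j] = j, and D[i][j] = D[i-1][j-1] if the characters match, else 1 + min(D[i-1][j], D[i][j-1], D[i-1][j-1]). Filling the table (rows: prefixes of 'qmezy', columns: prefixes of 'qmecy'):
     ε  q  m  e  c  y
  ε  0  1  2  3  4  5
  q  1  0  1  2  3  4
  m  2  1  0  1  2  3
  e  3  2  1  0  1  2
  z  4  3  2  1  1  2
  y  5  4  3  2  2  1
The bottom-right entry gives D[5][5] = 1, so no sequence of fewer than 1 edit works. Backtracking through the table gives one optimal edit sequence (1 edit):
  qmezy → qmecy (sub z→c @4)
Edit distance = 1.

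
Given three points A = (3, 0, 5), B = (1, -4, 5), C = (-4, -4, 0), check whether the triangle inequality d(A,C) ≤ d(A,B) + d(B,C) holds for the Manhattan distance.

d(A,B) = 2 + 4 + 0 = 6, d(B,C) = 5 + 0 + 5 = 10, d(A,C) = 7 + 4 + 5 = 16.
d(A,C) = 16 ≤ 6 + 10 = 16. Triangle inequality is satisfied.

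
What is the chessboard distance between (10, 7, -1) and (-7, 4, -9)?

max(|x_i - y_i|) = max(|10 - (-7)|, |7 - 4|, |-1 - (-9)|) = max(17, 3, 8) = 17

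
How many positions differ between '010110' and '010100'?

Differing positions: 5. Hamming distance = 1.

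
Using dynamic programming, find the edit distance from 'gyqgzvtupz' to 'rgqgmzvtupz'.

Let D[i][j] be the edit distance between the first i characters of 'gyqgzvtupz' and the first j characters of 'rgqgmzvtupz', with D[i][0] = i, D[0][j] = j, and D[i][j] = D[i-1][j-1] if the characters match, else 1 + min(D[i-1][j], D[i][j-1], D[i-1][j-1]). Filling the table (rows: prefixes of 'gyqgzvtupz', columns: prefixes of 'rgqgmzvtupz'):
     ε  r  g  q  g  m  z  v  t  u  p  z
  ε  0  1  2  3  4  5  6  7  8  9 10 11
  g  1  1  1  2  3  4  5  6  7  8  9 10
  y  2  2  2  2  3  4  5  6  7  8  9 10
  q  3  3  3  2  3  4  5  6  7  8  9 10
  g  4  4  3  3  2  3  4  5  6  7  8  9
  z  5  5  4  4  3  3  3  4  5  6  7  8
  v  6  6  5  5  4  4  4  3  4  5  6  7
  t  7  7  6  6  5  5  5  4  3  4  5  6
  u  8  8  7  7  6  6  6  5  4  3  4  5
  p  9  9  8  8  7  7  7  6  5  4  3  4
  z 10 10  9  9  8  8  7  7  6  5  4  3
The bottom-right entry gives D[10][11] = 3, so no sequence of fewer than 3 edits works. Backtracking through the table gives one optimal edit sequence (3 edits):
  gyqgzvtupz → ryqgzvtupz (sub g→r @1)
  ryqgzvtupz → rgqgzvtupz (sub y→g @2)
  rgqgzvtupz → rgqgmzvtupz (ins m @5)
Edit distance = 3.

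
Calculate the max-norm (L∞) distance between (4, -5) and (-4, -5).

max(|x_i - y_i|) = max(|4 - (-4)|, |-5 - (-5)|) = max(8, 0) = 8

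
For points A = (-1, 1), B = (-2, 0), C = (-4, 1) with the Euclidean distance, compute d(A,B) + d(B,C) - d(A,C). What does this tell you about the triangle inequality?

d(A,B) = √(1² + 1²) = √2 ≈ 1.4142, d(B,C) = √(2² + 1²) = √5 ≈ 2.2361, d(A,C) = √(3² + 0²) = √9 = 3.
d(A,B) + d(B,C) - d(A,C) = 1.4142 + 2.2361 - 3 = 3.6503 - 3 = 0.6503 (to 4 decimal places). This is ≥ 0, so the triangle inequality holds for these points.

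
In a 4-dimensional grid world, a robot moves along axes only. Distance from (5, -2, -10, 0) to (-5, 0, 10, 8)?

Σ|x_i - y_i| = |5 - (-5)| + |-2 - 0| + |-10 - 10| + |0 - 8| = 10 + 2 + 20 + 8 = 40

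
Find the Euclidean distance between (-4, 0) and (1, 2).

√(Σ(x_i - y_i)²) = √((-4 - 1)² + (0 - 2)²)
= √((-5)² + (-2)²) = √(25 + 4) = √29 ≈ 5.3852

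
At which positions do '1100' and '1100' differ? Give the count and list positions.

Differing positions: none. Hamming distance = 0.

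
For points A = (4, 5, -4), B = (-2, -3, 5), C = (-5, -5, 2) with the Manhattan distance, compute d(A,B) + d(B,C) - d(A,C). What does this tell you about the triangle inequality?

d(A,B) = 6 + 8 + 9 = 23, d(B,C) = 3 + 2 + 3 = 8, d(A,C) = 9 + 10 + 6 = 25.
d(A,B) + d(B,C) - d(A,C) = 23 + 8 - 25 = 31 - 25 = 6. This is ≥ 0, so the triangle inequality holds for these points.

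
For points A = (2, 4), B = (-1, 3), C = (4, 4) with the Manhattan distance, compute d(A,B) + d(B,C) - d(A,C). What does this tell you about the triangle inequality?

d(A,B) = 3 + 1 = 4, d(B,C) = 5 + 1 = 6, d(A,C) = 2 + 0 = 2.
d(A,B) + d(B,C) - d(A,C) = 4 + 6 - 2 = 10 - 2 = 8. This is ≥ 0, so the triangle inequality holds for these points.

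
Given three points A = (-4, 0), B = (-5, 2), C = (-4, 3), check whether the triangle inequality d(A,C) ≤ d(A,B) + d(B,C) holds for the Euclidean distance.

d(A,B) = √(1² + 2²) = √5 ≈ 2.2361, d(B,C) = √(1² + 1²) = √2 ≈ 1.4142, d(A,C) = √(0² + 3²) = √9 = 3.
d(A,C) = 3 ≤ 2.2361 + 1.4142 = 3.6503. Triangle inequality is satisfied.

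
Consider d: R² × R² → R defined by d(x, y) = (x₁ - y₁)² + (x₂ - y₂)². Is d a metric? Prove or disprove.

No. The squared Euclidean distance fails the triangle inequality. Counterexample: x = (0, 0), y = (2, 4), z = (4, 8). d(x,z) = 4² + 8² = 80, but d(x,y) + d(y,z) = (2² + 4²) + (2² + 4²) = 20 + 20 = 40. Since 80 > 40, the triangle inequality is violated. (Note: √d, the ordinary Euclidean distance, IS a metric.)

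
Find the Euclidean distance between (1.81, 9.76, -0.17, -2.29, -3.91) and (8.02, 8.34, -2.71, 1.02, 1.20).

√(Σ(x_i - y_i)²) = √((1.81 - 8.02)² + (9.76 - 8.34)² + (-0.17 - (-2.71))² + (-2.29 - 1.02)² + (-3.91 - 1.2)²)
= √((-6.21)² + 1.42² + 2.54² + (-3.31)² + (-5.11)²) = √(38.5641 + 2.0164 + 6.4516 + 10.9561 + 26.1121) = √84.1003 ≈ 9.1706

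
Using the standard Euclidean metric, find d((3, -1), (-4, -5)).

√(Σ(x_i - y_i)²) = √((3 - (-4))² + (-1 - (-5))²)
= √(7² + 4²) = √(49 + 16) = √65 ≈ 8.0623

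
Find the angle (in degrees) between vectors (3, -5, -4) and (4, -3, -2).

With u = (3, -5, -4), v = (4, -3, -2):
u·v = 3·4 + (-5)·(-3) + (-4)·(-2) = 12 + 15 + 8 = 35.
|u| = √(3² + (-5)² + (-4)²) = √50, |v| = √(4² + (-3)² + (-2)²) = √29, so |u||v| = √(50·29) = √1450.
cos θ = (u·v)/(|u||v|) = 35/√1450 ≈ 0.919145
θ = arccos(0.919145) ≈ 23.2°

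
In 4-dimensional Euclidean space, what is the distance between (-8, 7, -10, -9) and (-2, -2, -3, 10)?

√(Σ(x_i - y_i)²) = √((-8 - (-2))² + (7 - (-2))² + (-10 - (-3))² + (-9 - 10)²)
= √((-6)² + 9² + (-7)² + (-19)²) = √(36 + 81 + 49 + 361) = √527 ≈ 22.9565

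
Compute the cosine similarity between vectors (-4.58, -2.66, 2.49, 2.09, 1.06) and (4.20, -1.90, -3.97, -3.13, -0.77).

With u = (-4.58, -2.66, 2.49, 2.09, 1.06), v = (4.20, -1.90, -3.97, -3.13, -0.77):
u·v = (-4.58)·4.2 + (-2.66)·(-1.9) + 2.49·(-3.97) + 2.09·(-3.13) + 1.06·(-0.77) = (-19.236) + 5.054 + (-9.8853) + (-6.5417) + (-0.8162) = -31.4252.
|u| = √((-4.58)² + (-2.66)² + 2.49² + 2.09² + 1.06²) = √(20.9764 + 7.0756 + 6.2001 + 4.3681 + 1.1236) = √39.7438, |v| = √(4.2² + (-1.9)² + (-3.97)² + (-3.13)² + (-0.77)²) = √(17.64 + 3.61 + 15.7609 + 9.7969 + 0.5929) = √47.4007.
cos θ = (u·v)/(|u||v|) = -31.4252/(√39.7438·√47.4007) ≈ -0.724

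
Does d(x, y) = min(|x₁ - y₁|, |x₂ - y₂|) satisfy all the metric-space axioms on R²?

No. d fails identity of indiscernibles: take x = (-2, 0) and y = (-2, 4). Then d(x,y) = min(|-2 - (-2)|, |0 - 4|) = min(0, 4) = 0, yet x ≠ y.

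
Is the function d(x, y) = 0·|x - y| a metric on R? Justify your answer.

No. With c = 0, d(x,y) = 0 for all x, y. This fails identity of indiscernibles: d(1, 8) = 0 but 1 ≠ 8.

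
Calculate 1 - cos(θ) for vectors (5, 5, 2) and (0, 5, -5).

With u = (5, 5, 2), v = (0, 5, -5):
u·v = 5·0 + 5·5 + 2·(-5) = 0 + 25 + (-10) = 15.
|u| = √(5² + 5² + 2²) = √54, |v| = √(0² + 5² + (-5)²) = √50, so |u||v| = √(54·50) = √2700.
cos θ = (u·v)/(|u||v|) = 15/√2700 ≈ 0.2887
Cosine distance = 1 - cos θ ≈ 1 - 0.2887 = 0.7113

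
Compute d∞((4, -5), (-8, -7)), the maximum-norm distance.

max(|x_i - y_i|) = max(|4 - (-8)|, |-5 - (-7)|) = max(12, 2) = 12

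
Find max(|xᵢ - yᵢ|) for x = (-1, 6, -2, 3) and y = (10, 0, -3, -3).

max(|x_i - y_i|) = max(|-1 - 10|, |6 - 0|, |-2 - (-3)|, |3 - (-3)|) = max(11, 6, 1, 6) = 11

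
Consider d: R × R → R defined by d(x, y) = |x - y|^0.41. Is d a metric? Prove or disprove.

Yes. With 0 < p = 0.41 ≤ 1, d(x,y) = |x-y|^0.41 is a metric on R. Non-negativity and symmetry are immediate; |x-y|^0.41 = 0 ⟺ |x-y| = 0 ⟺ x = y. For the triangle inequality, the function t ↦ t^0.41 is subadditive on [0,∞) when p ≤ 1, so |x-z|^0.41 ≤ (|x-y| + |y-z|)^0.41 ≤ |x-y|^0.41 + |y-z|^0.41.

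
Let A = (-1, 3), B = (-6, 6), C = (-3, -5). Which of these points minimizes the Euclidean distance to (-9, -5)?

Distances: d(A) ≈ 11.3137, d(B) ≈ 11.4018, d(C) = 6. Nearest: C = (-3, -5) with distance 6.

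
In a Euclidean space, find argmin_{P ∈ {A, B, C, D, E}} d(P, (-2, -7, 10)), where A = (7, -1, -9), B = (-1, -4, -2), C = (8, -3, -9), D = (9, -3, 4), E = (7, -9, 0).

Distances: d(A) ≈ 21.8632, d(B) ≈ 12.4097, d(C) ≈ 21.8403, d(D) ≈ 13.1529, d(E) ≈ 13.6015. Nearest: B = (-1, -4, -2) with distance 12.4097.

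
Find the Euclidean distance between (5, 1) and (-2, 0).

√(Σ(x_i - y_i)²) = √((5 - (-2))² + (1 - 0)²)
= √(7² + 1²) = √(49 + 1) = √50 ≈ 7.0711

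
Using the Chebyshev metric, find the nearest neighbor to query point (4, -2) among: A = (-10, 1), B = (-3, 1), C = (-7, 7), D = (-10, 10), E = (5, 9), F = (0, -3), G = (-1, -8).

Distances: d(A) = 14, d(B) = 7, d(C) = 11, d(D) = 14, d(E) = 11, d(F) = 4, d(G) = 6. Nearest: F = (0, -3) with distance 4.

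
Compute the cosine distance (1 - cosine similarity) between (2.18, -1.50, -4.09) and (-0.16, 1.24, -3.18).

With u = (2.18, -1.50, -4.09), v = (-0.16, 1.24, -3.18):
u·v = 2.18·(-0.16) + (-1.5)·1.24 + (-4.09)·(-3.18) = (-0.3488) + (-1.86) + 13.0062 = 10.7974.
|u| = √(2.18² + (-1.5)² + (-4.09)²) = √(4.7524 + 2.25 + 16.7281) = √23.7305, |v| = √((-0.16)² + 1.24² + (-3.18)²) = √(0.0256 + 1.5376 + 10.1124) = √11.6756.
cos θ = (u·v)/(|u||v|) = 10.7974/(√23.7305·√11.6756) ≈ 0.6487
Cosine distance = 1 - cos θ ≈ 1 - 0.6487 = 0.3513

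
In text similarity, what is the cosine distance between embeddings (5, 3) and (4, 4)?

With u = (5, 3), v = (4, 4):
u·v = 5·4 + 3·4 = 20 + 12 = 32.
|u| = √(5² + 3²) = √34, |v| = √(4² + 4²) = √32, so |u||v| = √(34·32) = √1088.
cos θ = (u·v)/(|u||v|) = 32/√1088 ≈ 0.9701
Cosine distance = 1 - cos θ ≈ 1 - 0.9701 = 0.0299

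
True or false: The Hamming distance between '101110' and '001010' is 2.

Differing positions: 1, 4. Hamming distance = 2, so the claim is true.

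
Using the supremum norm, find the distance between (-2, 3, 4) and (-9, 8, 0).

max(|x_i - y_i|) = max(|-2 - (-9)|, |3 - 8|, |4 - 0|) = max(7, 5, 4) = 7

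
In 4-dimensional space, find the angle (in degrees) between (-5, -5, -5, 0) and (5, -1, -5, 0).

With u = (-5, -5, -5, 0), v = (5, -1, -5, 0):
u·v = (-5)·5 + (-5)·(-1) + (-5)·(-5) + 0·0 = (-25) + 5 + 25 + 0 = 5.
|u| = √((-5)² + (-5)² + (-5)² + 0²) = √75, |v| = √(5² + (-1)² + (-5)² + 0²) = √51, so |u||v| = √(75·51) = √3825.
cos θ = (u·v)/(|u||v|) = 5/√3825 ≈ 0.080845
θ = arccos(0.080845) ≈ 85.36°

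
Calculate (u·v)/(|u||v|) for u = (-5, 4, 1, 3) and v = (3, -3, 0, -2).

With u = (-5, 4, 1, 3), v = (3, -3, 0, -2):
u·v = (-5)·3 + 4·(-3) + 1·0 + 3·(-2) = (-15) + (-12) + 0 + (-6) = -33.
|u| = √((-5)² + 4² + 1² + 3²) = √51, |v| = √(3² + (-3)² + 0² + (-2)²) = √22, so |u||v| = √(51·22) = √1122.
cos θ = (u·v)/(|u||v|) = -33/√1122 ≈ -0.9852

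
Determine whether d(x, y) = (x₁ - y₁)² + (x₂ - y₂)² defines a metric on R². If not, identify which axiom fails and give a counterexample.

No. The squared Euclidean distance fails the triangle inequality. Counterexample: x = (0, 0), y = (1, 2), z = (2, 4). d(x,z) = 2² + 4² = 20, but d(x,y) + d(y,z) = (1² + 2²) + (1² + 2²) = 5 + 5 = 10. Since 20 > 10, the triangle inequality is violated. (Note: √d, the ordinary Euclidean distance, IS a metric.)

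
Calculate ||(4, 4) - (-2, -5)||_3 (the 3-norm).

(Σ|x_i - y_i|^3)^(1/3) = (|4 - (-2)|^3 + |4 - (-5)|^3)^(1/3)
= (6^3 + 9^3)^(1/3) = (216 + 729)^(1/3) = (945)^(1/3) ≈ 9.8132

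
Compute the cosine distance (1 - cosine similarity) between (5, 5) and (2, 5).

With u = (5, 5), v = (2, 5):
u·v = 5·2 + 5·5 = 10 + 25 = 35.
|u| = √(5² + 5²) = √50, |v| = √(2² + 5²) = √29, so |u||v| = √(50·29) = √1450.
cos θ = (u·v)/(|u||v|) = 35/√1450 ≈ 0.9191
Cosine distance = 1 - cos θ ≈ 1 - 0.9191 = 0.0809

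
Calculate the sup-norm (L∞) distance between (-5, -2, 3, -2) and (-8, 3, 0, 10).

max(|x_i - y_i|) = max(|-5 - (-8)|, |-2 - 3|, |3 - 0|, |-2 - 10|) = max(3, 5, 3, 12) = 12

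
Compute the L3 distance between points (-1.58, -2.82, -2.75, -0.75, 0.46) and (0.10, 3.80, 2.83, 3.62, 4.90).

(Σ|x_i - y_i|^3)^(1/3) = (|-1.58 - 0.1|^3 + |-2.82 - 3.8|^3 + |-2.75 - 2.83|^3 + |-0.75 - 3.62|^3 + |0.46 - 4.9|^3)^(1/3)
= (1.68^3 + 6.62^3 + 5.58^3 + 4.37^3 + 4.44^3)^(1/3) ≈ (4.7416 + 290.1175 + 173.7411 + 83.4535 + 87.5284)^(1/3) = (639.5821)^(1/3) ≈ 8.6159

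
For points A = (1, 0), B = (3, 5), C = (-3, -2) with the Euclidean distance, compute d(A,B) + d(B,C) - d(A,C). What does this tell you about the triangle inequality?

d(A,B) = √(2² + 5²) = √29 ≈ 5.3852, d(B,C) = √(6² + 7²) = √85 ≈ 9.2195, d(A,C) = √(4² + 2²) = √20 ≈ 4.4721.
d(A,B) + d(B,C) - d(A,C) = 5.3852 + 9.2195 - 4.4721 = 14.6047 - 4.4721 = 10.1326 (to 4 decimal places). This is ≥ 0, so the triangle inequality holds for these points.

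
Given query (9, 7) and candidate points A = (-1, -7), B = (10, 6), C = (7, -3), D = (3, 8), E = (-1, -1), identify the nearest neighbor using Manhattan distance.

Distances: d(A) = 24, d(B) = 2, d(C) = 12, d(D) = 7, d(E) = 18. Nearest: B = (10, 6) with distance 2.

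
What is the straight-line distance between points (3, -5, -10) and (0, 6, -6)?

√(Σ(x_i - y_i)²) = √((3 - 0)² + (-5 - 6)² + (-10 - (-6))²)
= √(3² + (-11)² + (-4)²) = √(9 + 121 + 16) = √146 ≈ 12.083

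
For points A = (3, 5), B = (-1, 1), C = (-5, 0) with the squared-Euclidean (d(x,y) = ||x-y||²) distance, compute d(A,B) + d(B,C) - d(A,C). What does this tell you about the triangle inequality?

d(A,B) = 4² + 4² = 32, d(B,C) = 4² + 1² = 17, d(A,C) = 8² + 5² = 89.
d(A,B) + d(B,C) - d(A,C) = 32 + 17 - 89 = 49 - 89 = -40. This is < 0, so the triangle inequality FAILS for these points (squared-Euclidean is not a metric).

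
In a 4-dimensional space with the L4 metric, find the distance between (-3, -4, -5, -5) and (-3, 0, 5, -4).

(Σ|x_i - y_i|^4)^(1/4) = (|-3 - (-3)|^4 + |-4 - 0|^4 + |-5 - 5|^4 + |-5 - (-4)|^4)^(1/4)
= (0^4 + 4^4 + 10^4 + 1^4)^(1/4) = (0 + 256 + 10000 + 1)^(1/4) = (10257)^(1/4) ≈ 10.0636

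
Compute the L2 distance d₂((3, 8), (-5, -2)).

√(Σ(x_i - y_i)²) = √((3 - (-5))² + (8 - (-2))²)
= √(8² + 10²) = √(64 + 100) = √164 ≈ 12.8062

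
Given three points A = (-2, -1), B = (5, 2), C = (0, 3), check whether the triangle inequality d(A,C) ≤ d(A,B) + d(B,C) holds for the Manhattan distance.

d(A,B) = 7 + 3 = 10, d(B,C) = 5 + 1 = 6, d(A,C) = 2 + 4 = 6.
d(A,C) = 6 ≤ 10 + 6 = 16. Triangle inequality is satisfied.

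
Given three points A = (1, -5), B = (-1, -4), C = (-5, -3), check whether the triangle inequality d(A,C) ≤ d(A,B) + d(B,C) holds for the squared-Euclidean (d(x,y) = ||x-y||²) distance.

d(A,B) = 2² + 1² = 5, d(B,C) = 4² + 1² = 17, d(A,C) = 6² + 2² = 40.
d(A,C) = 40 > 5 + 17 = 22. Triangle inequality is VIOLATED. (Squared-Euclidean is not a metric — this is a counterexample.)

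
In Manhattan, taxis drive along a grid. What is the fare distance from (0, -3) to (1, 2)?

Σ|x_i - y_i| = |0 - 1| + |-3 - 2| = 1 + 5 = 6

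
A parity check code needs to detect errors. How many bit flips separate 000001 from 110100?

Differing positions: 1, 2, 4, 6. Hamming distance = 4.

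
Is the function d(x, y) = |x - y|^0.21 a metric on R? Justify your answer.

Yes. With 0 < p = 0.21 ≤ 1, d(x,y) = |x-y|^0.21 is a metric on R. Non-negativity and symmetry are immediate; |x-y|^0.21 = 0 ⟺ |x-y| = 0 ⟺ x = y. For the triangle inequality, the function t ↦ t^0.21 is subadditive on [0,∞) when p ≤ 1, so |x-z|^0.21 ≤ (|x-y| + |y-z|)^0.21 ≤ |x-y|^0.21 + |y-z|^0.21.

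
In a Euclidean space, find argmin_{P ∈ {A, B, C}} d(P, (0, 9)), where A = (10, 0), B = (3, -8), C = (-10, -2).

Distances: d(A) ≈ 13.4536, d(B) ≈ 17.2627, d(C) ≈ 14.8661. Nearest: A = (10, 0) with distance 13.4536.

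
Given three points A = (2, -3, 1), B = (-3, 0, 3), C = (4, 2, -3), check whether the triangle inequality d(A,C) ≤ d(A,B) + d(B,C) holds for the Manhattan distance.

d(A,B) = 5 + 3 + 2 = 10, d(B,C) = 7 + 2 + 6 = 15, d(A,C) = 2 + 5 + 4 = 11.
d(A,C) = 11 ≤ 10 + 15 = 25. Triangle inequality is satisfied.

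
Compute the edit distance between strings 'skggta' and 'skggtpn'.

Let D[i][j] be the edit distance between the first i characters of 'skggta' and the first j characters of 'skggtpn', with D[i][0] = i, D[0][j] = j, and D[i][j] = D[i-1][j-1] if the characters match, else 1 + min(D[i-1][j], D[i][j-1], D[i-1][j-1]). Filling the table (rows: prefixes of 'skggta', columns: prefixes of 'skggtpn'):
     ε  s  k  g  g  t  p  n
  ε  0  1  2  3  4  5  6  7
  s  1  0  1  2  3  4  5  6
  k  2  1  0  1  2  3  4  5
  g  3  2  1  0  1  2  3  4
  g  4  3  2  1  0  1  2  3
  t  5  4  3  2  1  0  1  2
  a  6  5  4  3  2  1  1  2
The bottom-right entry gives D[6][7] = 2, so no sequence of fewer than 2 edits works. Backtracking through the table gives one optimal edit sequence (2 edits):
  skggta → skggtpa (ins p @6)
  skggtpa → skggtpn (sub a→n @7)
Edit distance = 2.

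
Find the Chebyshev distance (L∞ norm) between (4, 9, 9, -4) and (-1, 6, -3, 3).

max(|x_i - y_i|) = max(|4 - (-1)|, |9 - 6|, |9 - (-3)|, |-4 - 3|) = max(5, 3, 12, 7) = 12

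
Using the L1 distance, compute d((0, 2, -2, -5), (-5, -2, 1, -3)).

Σ|x_i - y_i| = |0 - (-5)| + |2 - (-2)| + |-2 - 1| + |-5 - (-3)| = 5 + 4 + 3 + 2 = 14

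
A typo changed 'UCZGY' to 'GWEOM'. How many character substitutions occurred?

Differing positions: 1, 2, 3, 4, 5. Hamming distance = 5.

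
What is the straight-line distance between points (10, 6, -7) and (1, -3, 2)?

√(Σ(x_i - y_i)²) = √((10 - 1)² + (6 - (-3))² + (-7 - 2)²)
= √(9² + 9² + (-9)²) = √(81 + 81 + 81) = √243 ≈ 15.5885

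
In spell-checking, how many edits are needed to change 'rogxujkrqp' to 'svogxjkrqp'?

Let D[i][j] be the edit distance between the first i characters of 'rogxujkrqp' and the first j characters of 'svogxjkrqp', with D[i][0] = i, D[0][j] = j, and D[i][j] = D[i-1][j-1] if the characters match, else 1 + min(D[i-1][j], D[i][j-1], D[i-1][j-1]). Filling the table (rows: prefixes of 'rogxujkrqp', columns: prefixes of 'svogxjkrqp'):
     ε  s  v  o  g  x  j  k  r  q  p
  ε  0  1  2  3  4  5  6  7  8  9 10
  r  1  1  2  3  4  5  6  7  7  8  9
  o  2  2  2  2  3  4  5  6  7  8  9
  g  3  3  3  3  2  3  4  5  6  7  8
  x  4  4  4  4  3  2  3  4  5  6  7
  u  5  5  5  5  4  3  3  4  5  6  7
  j  6  6  6  6  5  4  3  4  5  6  7
  k  7  7  7  7  6  5  4  3  4  5  6
  r  8  8  8  8  7  6  5  4  3  4  5
  q  9  9  9  9  8  7  6  5  4  3  4
  p 10 10 10 10  9  8  7  6  5  4  3
The bottom-right entry gives D[10][10] = 3, so no sequence of fewer than 3 edits works. Backtracking through the table gives one optimal edit sequence (3 edits):
  rogxujkrqp → srogxujkrqp (ins s @1)
  srogxujkrqp → svogxujkrqp (sub r→v @2)
  svogxujkrqp → svogxjkrqp (del u @6)
Edit distance = 3.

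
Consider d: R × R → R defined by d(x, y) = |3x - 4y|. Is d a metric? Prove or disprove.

No. d fails symmetry: d(2, 6) = |3·2 - 4·6| = |-18| = 18, but d(6, 2) = |3·6 - 4·2| = |10| = 10. Since 18 ≠ 10, d(x,y) ≠ d(y,x) in general.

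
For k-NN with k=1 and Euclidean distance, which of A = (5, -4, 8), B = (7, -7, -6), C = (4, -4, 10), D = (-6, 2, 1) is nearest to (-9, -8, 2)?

Distances: d(A) ≈ 15.748, d(B) ≈ 17.9165, d(C) ≈ 15.7797, d(D) ≈ 10.4881. Nearest: D = (-6, 2, 1) with distance 10.4881.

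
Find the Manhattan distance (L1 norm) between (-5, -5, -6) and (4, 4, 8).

Σ|x_i - y_i| = |-5 - 4| + |-5 - 4| + |-6 - 8| = 9 + 9 + 14 = 32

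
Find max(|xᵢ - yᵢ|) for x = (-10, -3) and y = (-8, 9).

max(|x_i - y_i|) = max(|-10 - (-8)|, |-3 - 9|) = max(2, 12) = 12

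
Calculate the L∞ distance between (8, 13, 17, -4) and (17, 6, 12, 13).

max(|x_i - y_i|) = max(|8 - 17|, |13 - 6|, |17 - 12|, |-4 - 13|) = max(9, 7, 5, 17) = 17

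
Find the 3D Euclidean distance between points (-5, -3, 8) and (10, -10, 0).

√(Σ(x_i - y_i)²) = √((-5 - 10)² + (-3 - (-10))² + (8 - 0)²)
= √((-15)² + 7² + 8²) = √(225 + 49 + 64) = √338 ≈ 18.3848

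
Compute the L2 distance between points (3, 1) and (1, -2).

(Σ|x_i - y_i|^2)^(1/2) = (|3 - 1|^2 + |1 - (-2)|^2)^(1/2)
= (2^2 + 3^2)^(1/2) = (4 + 9)^(1/2) = (13)^(1/2) ≈ 3.6056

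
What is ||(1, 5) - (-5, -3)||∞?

max(|x_i - y_i|) = max(|1 - (-5)|, |5 - (-3)|) = max(6, 8) = 8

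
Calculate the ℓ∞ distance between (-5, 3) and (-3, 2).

max(|x_i - y_i|) = max(|-5 - (-3)|, |3 - 2|) = max(2, 1) = 2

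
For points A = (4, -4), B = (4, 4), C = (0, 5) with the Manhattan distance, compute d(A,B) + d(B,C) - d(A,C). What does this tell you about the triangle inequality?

d(A,B) = 0 + 8 = 8, d(B,C) = 4 + 1 = 5, d(A,C) = 4 + 9 = 13.
d(A,B) + d(B,C) - d(A,C) = 8 + 5 - 13 = 13 - 13 = 0. This is ≥ 0, so the triangle inequality holds for these points.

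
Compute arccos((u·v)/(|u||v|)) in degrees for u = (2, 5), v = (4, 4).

With u = (2, 5), v = (4, 4):
u·v = 2·4 + 5·4 = 8 + 20 = 28.
|u| = √(2² + 5²) = √29, |v| = √(4² + 4²) = √32, so |u||v| = √(29·32) = √928.
cos θ = (u·v)/(|u||v|) = 28/√928 ≈ 0.919145
θ = arccos(0.919145) ≈ 23.2°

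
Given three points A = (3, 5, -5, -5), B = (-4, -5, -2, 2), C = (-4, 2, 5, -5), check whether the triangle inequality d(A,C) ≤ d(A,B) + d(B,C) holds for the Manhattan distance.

d(A,B) = 7 + 10 + 3 + 7 = 27, d(B,C) = 0 + 7 + 7 + 7 = 21, d(A,C) = 7 + 3 + 10 + 0 = 20.
d(A,C) = 20 ≤ 27 + 21 = 48. Triangle inequality is satisfied.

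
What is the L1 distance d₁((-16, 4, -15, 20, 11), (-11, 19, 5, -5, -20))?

Σ|x_i - y_i| = |-16 - (-11)| + |4 - 19| + |-15 - 5| + |20 - (-5)| + |11 - (-20)| = 5 + 15 + 20 + 25 + 31 = 96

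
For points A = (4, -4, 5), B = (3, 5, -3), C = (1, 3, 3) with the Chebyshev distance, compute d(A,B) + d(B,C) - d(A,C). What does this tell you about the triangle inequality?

d(A,B) = max(1, 9, 8) = 9, d(B,C) = max(2, 2, 6) = 6, d(A,C) = max(3, 7, 2) = 7.
d(A,B) + d(B,C) - d(A,C) = 9 + 6 - 7 = 15 - 7 = 8. This is ≥ 0, so the triangle inequality holds for these points.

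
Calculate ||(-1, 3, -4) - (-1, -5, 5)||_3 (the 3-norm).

(Σ|x_i - y_i|^3)^(1/3) = (|-1 - (-1)|^3 + |3 - (-5)|^3 + |-4 - 5|^3)^(1/3)
= (0^3 + 8^3 + 9^3)^(1/3) = (0 + 512 + 729)^(1/3) = (1241)^(1/3) ≈ 10.7463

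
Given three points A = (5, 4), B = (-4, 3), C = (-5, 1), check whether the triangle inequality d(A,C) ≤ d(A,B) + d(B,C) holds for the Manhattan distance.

d(A,B) = 9 + 1 = 10, d(B,C) = 1 + 2 = 3, d(A,C) = 10 + 3 = 13.
d(A,C) = 13 ≤ 10 + 3 = 13. Triangle inequality is satisfied.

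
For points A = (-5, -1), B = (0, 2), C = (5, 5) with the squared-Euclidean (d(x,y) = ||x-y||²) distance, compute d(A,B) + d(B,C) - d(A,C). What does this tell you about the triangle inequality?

d(A,B) = 5² + 3² = 34, d(B,C) = 5² + 3² = 34, d(A,C) = 10² + 6² = 136.
d(A,B) + d(B,C) - d(A,C) = 34 + 34 - 136 = 68 - 136 = -68. This is < 0, so the triangle inequality FAILS for these points (squared-Euclidean is not a metric).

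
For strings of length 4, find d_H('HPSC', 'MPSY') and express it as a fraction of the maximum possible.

Differing positions: 1, 4. Hamming distance = 2. The maximum possible Hamming distance for length-4 strings is 4, so d_H/4 = 2/4 = 0.5.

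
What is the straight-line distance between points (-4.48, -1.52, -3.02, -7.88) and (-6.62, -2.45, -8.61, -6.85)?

√(Σ(x_i - y_i)²) = √((-4.48 - (-6.62))² + (-1.52 - (-2.45))² + (-3.02 - (-8.61))² + (-7.88 - (-6.85))²)
= √(2.14² + 0.93² + 5.59² + (-1.03)²) = √(4.5796 + 0.8649 + 31.2481 + 1.0609) = √37.7535 ≈ 6.1444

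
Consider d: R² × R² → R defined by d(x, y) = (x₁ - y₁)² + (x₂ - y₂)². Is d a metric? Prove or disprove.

No. The squared Euclidean distance fails the triangle inequality. Counterexample: x = (0, 0), y = (3, 1), z = (6, 2). d(x,z) = 6² + 2² = 40, but d(x,y) + d(y,z) = (3² + 1²) + (3² + 1²) = 10 + 10 = 20. Since 40 > 20, the triangle inequality is violated. (Note: √d, the ordinary Euclidean distance, IS a metric.)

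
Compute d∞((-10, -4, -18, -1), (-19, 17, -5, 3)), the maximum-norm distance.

max(|x_i - y_i|) = max(|-10 - (-19)|, |-4 - 17|, |-18 - (-5)|, |-1 - 3|) = max(9, 21, 13, 4) = 21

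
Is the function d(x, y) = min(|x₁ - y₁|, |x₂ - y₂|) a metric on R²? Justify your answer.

No. d fails identity of indiscernibles: take x = (-2, 0) and y = (-2, 1). Then d(x,y) = min(|-2 - (-2)|, |0 - 1|) = min(0, 1) = 0, yet x ≠ y.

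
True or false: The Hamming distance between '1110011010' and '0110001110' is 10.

Differing positions: 1, 6, 8. Hamming distance = 3, so the claim that d_H = 10 is false.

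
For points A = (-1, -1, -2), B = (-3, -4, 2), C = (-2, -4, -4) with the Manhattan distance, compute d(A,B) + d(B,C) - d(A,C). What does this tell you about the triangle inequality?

d(A,B) = 2 + 3 + 4 = 9, d(B,C) = 1 + 0 + 6 = 7, d(A,C) = 1 + 3 + 2 = 6.
d(A,B) + d(B,C) - d(A,C) = 9 + 7 - 6 = 16 - 6 = 10. This is ≥ 0, so the triangle inequality holds for these points.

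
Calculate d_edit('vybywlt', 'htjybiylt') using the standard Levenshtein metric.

Let D[i][j] be the edit distance between the first i characters of 'vybywlt' and the first j characters of 'htjybiylt', with D[i][0] = i, D[0][j] = j, and D[i][j] = D[i-1][j-1] if the characters match, else 1 + min(D[i-1][j], D[i][j-1], D[i-1][j-1]). Filling the table (rows: prefixes of 'vybywlt', columns: prefixes of 'htjybiylt'):
     ε  h  t  j  y  b  i  y  l  t
  ε  0  1  2  3  4  5  6  7  8  9
  v  1  1  2  3  4  5  6  7  8  9
  y  2  2  2  3  3  4  5  6  7  8
  b  3  3  3  3  4  3  4  5  6  7
  y  4  4  4  4  3  4  4  4  5  6
  w  5  5  5  5  4  4  5  5  5  6
  l  6  6  6  6  5  5  5  6  5  6
  t  7  7  6  7  6  6  6  6  6  5
The bottom-right entry gives D[7][9] = 5, so no sequence of fewer than 5 edits works. Backtracking through the table gives one optimal edit sequence (5 edits):
  vybywlt → hvybywlt (ins h @1)
  hvybywlt → htvybywlt (ins t @2)
  htvybywlt → htjybywlt (sub v→j @3)
  htjybywlt → htjybiwlt (sub y→i @6)
  htjybiwlt → htjybiylt (sub w→y @7)
Edit distance = 5.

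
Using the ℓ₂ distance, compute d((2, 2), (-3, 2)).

(Σ|x_i - y_i|^2)^(1/2) = (|2 - (-3)|^2 + |2 - 2|^2)^(1/2)
= (5^2 + 0^2)^(1/2) = (25 + 0)^(1/2) = (25)^(1/2) = 5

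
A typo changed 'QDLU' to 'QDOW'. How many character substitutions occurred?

Differing positions: 3, 4. Hamming distance = 2.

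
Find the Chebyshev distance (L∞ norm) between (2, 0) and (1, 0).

max(|x_i - y_i|) = max(|2 - 1|, |0 - 0|) = max(1, 0) = 1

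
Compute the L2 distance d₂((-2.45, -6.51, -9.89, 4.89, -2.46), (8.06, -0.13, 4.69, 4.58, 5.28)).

√(Σ(x_i - y_i)²) = √((-2.45 - 8.06)² + (-6.51 - (-0.13))² + (-9.89 - 4.69)² + (4.89 - 4.58)² + (-2.46 - 5.28)²)
= √((-10.51)² + (-6.38)² + (-14.58)² + 0.31² + (-7.74)²) = √(110.4601 + 40.7044 + 212.5764 + 0.0961 + 59.9076) = √423.7446 ≈ 20.5851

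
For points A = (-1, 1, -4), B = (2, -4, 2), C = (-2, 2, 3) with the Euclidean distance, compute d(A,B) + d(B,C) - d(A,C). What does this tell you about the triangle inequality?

d(A,B) = √(3² + 5² + 6²) = √70 ≈ 8.3666, d(B,C) = √(4² + 6² + 1²) = √53 ≈ 7.2801, d(A,C) = √(1² + 1² + 7²) = √51 ≈ 7.1414.
d(A,B) + d(B,C) - d(A,C) = 8.3666 + 7.2801 - 7.1414 = 15.6467 - 7.1414 = 8.5053 (to 4 decimal places). This is ≥ 0, so the triangle inequality holds for these points.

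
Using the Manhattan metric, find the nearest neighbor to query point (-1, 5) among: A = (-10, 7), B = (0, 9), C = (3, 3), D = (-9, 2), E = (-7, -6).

Distances: d(A) = 11, d(B) = 5, d(C) = 6, d(D) = 11, d(E) = 17. Nearest: B = (0, 9) with distance 5.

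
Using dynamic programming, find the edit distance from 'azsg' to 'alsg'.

Let D[i][j] be the edit distance between the first i characters of 'azsg' and the first j characters of 'alsg', with D[i][0] = i, D[0][j] = j, and D[i][j] = D[i-1][j-1] if the characters match, else 1 + min(D[i-1][j], D[i][j-1], D[i-1][j-1]). Filling the table (rows: prefixes of 'azsg', columns: prefixes of 'alsg'):
     ε  a  l  s  g
  ε  0  1  2  3  4
  a  1  0  1  2  3
  z  2  1  1  2  3
  s  3  2  2  1  2
  g  4  3  3  2  1
The bottom-right entry gives D[4][4] = 1, so no sequence of fewer than 1 edit works. Backtracking through the table gives one optimal edit sequence (1 edit):
  azsg → alsg (sub z→l @2)
Edit distance = 1.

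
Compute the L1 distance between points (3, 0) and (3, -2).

Σ|x_i - y_i| = |3 - 3| + |0 - (-2)| = 0 + 2 = 2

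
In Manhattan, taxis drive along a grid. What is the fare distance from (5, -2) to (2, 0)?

Σ|x_i - y_i| = |5 - 2| + |-2 - 0| = 3 + 2 = 5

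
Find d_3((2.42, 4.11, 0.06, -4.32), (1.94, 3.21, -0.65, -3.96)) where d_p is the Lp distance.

(Σ|x_i - y_i|^3)^(1/3) = (|2.42 - 1.94|^3 + |4.11 - 3.21|^3 + |0.06 - (-0.65)|^3 + |-4.32 - (-3.96)|^3)^(1/3)
= (0.48^3 + 0.9^3 + 0.71^3 + 0.36^3)^(1/3) ≈ (0.1106 + 0.729 + 0.3579 + 0.0467)^(1/3) = (1.2442)^(1/3) ≈ 1.0755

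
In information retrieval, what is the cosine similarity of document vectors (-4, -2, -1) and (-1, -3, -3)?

With u = (-4, -2, -1), v = (-1, -3, -3):
u·v = (-4)·(-1) + (-2)·(-3) + (-1)·(-3) = 4 + 6 + 3 = 13.
|u| = √((-4)² + (-2)² + (-1)²) = √21, |v| = √((-1)² + (-3)² + (-3)²) = √19, so |u||v| = √(21·19) = √399.
cos θ = (u·v)/(|u||v|) = 13/√399 ≈ 0.6508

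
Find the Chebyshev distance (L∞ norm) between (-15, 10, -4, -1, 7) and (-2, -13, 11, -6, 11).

max(|x_i - y_i|) = max(|-15 - (-2)|, |10 - (-13)|, |-4 - 11|, |-1 - (-6)|, |7 - 11|) = max(13, 23, 15, 5, 4) = 23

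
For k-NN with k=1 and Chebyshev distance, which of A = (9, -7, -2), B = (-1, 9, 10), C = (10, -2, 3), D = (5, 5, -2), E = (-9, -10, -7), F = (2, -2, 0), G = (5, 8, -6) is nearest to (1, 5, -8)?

Distances: d(A) = 12, d(B) = 18, d(C) = 11, d(D) = 6, d(E) = 15, d(F) = 8, d(G) = 4. Nearest: G = (5, 8, -6) with distance 4.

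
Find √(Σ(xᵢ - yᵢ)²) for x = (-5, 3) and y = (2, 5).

√(Σ(x_i - y_i)²) = √((-5 - 2)² + (3 - 5)²)
= √((-7)² + (-2)²) = √(49 + 4) = √53 ≈ 7.2801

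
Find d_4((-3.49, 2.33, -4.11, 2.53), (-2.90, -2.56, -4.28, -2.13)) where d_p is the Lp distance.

(Σ|x_i - y_i|^4)^(1/4) = (|-3.49 - (-2.9)|^4 + |2.33 - (-2.56)|^4 + |-4.11 - (-4.28)|^4 + |2.53 - (-2.13)|^4)^(1/4)
= (0.59^4 + 4.89^4 + 0.17^4 + 4.66^4)^(1/4) ≈ (0.1212 + 571.7885 + 0.0008 + 471.5673)^(1/4) = (1043.4778)^(1/4) ≈ 5.6836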